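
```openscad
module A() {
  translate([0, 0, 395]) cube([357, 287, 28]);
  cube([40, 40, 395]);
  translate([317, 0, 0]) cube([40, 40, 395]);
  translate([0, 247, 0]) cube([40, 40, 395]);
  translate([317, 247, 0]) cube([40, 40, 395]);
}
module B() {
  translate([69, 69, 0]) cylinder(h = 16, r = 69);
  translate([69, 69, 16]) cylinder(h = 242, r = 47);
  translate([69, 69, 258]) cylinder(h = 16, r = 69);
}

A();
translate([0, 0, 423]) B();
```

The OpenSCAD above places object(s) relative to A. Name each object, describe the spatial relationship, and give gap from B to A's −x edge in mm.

The spool's min-x is at 0; the stool's min-x is 0; gap = 0 mm.

A is a stool. B is a spool. The spool is on top of the stool. The gap from the spool to the stool's −x edge is 0 mm.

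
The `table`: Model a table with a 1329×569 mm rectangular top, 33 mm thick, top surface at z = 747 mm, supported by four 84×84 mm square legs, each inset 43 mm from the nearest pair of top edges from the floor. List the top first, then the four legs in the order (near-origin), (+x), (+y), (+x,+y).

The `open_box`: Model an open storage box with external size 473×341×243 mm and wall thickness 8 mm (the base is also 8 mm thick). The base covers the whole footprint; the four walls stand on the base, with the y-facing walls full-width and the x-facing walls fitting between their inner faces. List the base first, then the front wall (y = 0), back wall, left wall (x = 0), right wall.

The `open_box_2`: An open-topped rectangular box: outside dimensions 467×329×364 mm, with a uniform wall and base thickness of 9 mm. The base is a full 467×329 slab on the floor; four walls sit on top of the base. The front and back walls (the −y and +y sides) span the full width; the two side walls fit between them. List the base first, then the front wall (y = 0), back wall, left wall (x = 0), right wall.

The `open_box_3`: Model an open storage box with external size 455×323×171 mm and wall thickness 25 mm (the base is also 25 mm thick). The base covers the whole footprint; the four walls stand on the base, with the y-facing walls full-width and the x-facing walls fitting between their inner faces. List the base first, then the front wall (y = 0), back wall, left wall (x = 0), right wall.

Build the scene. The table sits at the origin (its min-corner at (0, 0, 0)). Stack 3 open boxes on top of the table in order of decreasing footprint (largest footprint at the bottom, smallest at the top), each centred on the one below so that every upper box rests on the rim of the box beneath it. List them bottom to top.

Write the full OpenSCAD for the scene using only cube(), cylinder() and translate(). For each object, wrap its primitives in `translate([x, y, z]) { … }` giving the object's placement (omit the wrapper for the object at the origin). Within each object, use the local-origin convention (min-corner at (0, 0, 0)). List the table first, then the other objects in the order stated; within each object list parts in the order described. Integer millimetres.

translate([0, 0, 714]) cube([1329, 569, 33]);
translate([43, 43, 0]) cube([84, 84, 714]);
translate([1202, 43, 0]) cube([84, 84, 714]);
translate([43, 442, 0]) cube([84, 84, 714]);
translate([1202, 442, 0]) cube([84, 84, 714]);
translate([428, 114, 747]) {
  cube([473, 341, 8]);
  translate([0, 0, 8]) cube([473, 8, 235]);
  translate([0, 333, 8]) cube([473, 8, 235]);
  translate([0, 8, 8]) cube([8, 325, 235]);
  translate([465, 8, 8]) cube([8, 325, 235]);
}
translate([431, 120, 990]) {
  cube([467, 329, 9]);
  translate([0, 0, 9]) cube([467, 9, 355]);
  translate([0, 320, 9]) cube([467, 9, 355]);
  translate([0, 9, 9]) cube([9, 311, 355]);
  translate([458, 9, 9]) cube([9, 311, 355]);
}
translate([437, 123, 1354]) {
  cube([455, 323, 25]);
  translate([0, 0, 25]) cube([455, 25, 146]);
  translate([0, 298, 25]) cube([455, 25, 146]);
  translate([0, 25, 25]) cube([25, 273, 146]);
  translate([430, 25, 25]) cube([25, 273, 146]);
}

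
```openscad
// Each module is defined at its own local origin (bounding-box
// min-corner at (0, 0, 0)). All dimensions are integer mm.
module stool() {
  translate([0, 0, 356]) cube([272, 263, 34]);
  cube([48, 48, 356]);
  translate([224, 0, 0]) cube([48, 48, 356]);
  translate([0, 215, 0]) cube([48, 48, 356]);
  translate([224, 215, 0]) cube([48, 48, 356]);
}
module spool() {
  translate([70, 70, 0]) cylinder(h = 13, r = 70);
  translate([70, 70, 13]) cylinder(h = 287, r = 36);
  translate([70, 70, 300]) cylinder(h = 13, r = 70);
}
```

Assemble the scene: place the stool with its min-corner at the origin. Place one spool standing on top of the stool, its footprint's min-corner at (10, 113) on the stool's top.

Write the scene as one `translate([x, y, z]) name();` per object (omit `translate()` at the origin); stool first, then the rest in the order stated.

stool();
translate([10, 113, 390]) spool();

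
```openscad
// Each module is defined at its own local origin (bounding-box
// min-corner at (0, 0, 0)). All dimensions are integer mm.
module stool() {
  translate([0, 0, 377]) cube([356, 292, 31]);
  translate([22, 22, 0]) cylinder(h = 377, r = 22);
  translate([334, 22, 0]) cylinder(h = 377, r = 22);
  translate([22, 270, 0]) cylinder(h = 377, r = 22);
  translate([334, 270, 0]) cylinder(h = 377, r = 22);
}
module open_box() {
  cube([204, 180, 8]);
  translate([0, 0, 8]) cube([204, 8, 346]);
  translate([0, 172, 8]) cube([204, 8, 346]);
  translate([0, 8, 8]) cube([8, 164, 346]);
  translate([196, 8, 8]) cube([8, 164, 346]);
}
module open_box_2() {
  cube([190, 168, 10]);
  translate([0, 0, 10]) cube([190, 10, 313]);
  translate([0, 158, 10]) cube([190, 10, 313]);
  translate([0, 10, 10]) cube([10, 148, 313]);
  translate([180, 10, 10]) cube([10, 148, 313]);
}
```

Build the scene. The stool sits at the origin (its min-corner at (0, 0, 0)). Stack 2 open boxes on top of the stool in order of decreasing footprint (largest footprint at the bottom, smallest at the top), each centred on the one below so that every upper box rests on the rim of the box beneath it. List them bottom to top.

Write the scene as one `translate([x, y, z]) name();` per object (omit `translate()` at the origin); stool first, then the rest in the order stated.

stool();
translate([76, 56, 408]) open_box();
translate([83, 62, 762]) open_box_2();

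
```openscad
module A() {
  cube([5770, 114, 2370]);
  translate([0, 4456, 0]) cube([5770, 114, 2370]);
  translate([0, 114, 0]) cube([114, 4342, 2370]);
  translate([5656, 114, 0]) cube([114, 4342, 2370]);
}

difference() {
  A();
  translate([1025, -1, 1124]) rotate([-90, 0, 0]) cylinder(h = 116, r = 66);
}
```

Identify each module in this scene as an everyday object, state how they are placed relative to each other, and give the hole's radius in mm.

The subtracted cylinder has r = 66 mm.

A is a house frame. The house frame has a circular hole through its front wall. The hole's radius is 66 mm.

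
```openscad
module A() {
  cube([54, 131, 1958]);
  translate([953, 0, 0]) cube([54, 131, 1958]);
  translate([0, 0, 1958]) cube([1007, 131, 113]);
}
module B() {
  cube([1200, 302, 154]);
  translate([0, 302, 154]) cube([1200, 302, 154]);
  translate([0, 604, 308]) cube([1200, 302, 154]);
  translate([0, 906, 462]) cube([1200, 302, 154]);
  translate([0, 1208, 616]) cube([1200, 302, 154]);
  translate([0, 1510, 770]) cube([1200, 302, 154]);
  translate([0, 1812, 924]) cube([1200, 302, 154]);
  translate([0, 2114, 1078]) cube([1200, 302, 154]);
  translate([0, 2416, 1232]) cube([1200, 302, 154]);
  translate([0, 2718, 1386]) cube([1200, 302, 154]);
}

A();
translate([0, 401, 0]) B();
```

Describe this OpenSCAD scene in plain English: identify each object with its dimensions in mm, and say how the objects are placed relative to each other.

A is a door frame. The clear opening is 899 mm wide and 1958 mm high. Two 54 mm wide jambs, 131 mm deep, stand either side of the opening from the floor to the top of the opening. A 113 mm thick head sits across the top of both jambs, spanning the full outside width of the frame.

B is a straight staircase of 10 solid steps. Each step is 1200 mm wide (x), 302 mm deep (y, the going) and 154 mm tall (the rise). The first step rests on the floor; each subsequent step sits one going further in +y and one rise higher in +z, directly behind and above the previous step with no overlap.

The staircase is on the floor beside the door frame on its +y side.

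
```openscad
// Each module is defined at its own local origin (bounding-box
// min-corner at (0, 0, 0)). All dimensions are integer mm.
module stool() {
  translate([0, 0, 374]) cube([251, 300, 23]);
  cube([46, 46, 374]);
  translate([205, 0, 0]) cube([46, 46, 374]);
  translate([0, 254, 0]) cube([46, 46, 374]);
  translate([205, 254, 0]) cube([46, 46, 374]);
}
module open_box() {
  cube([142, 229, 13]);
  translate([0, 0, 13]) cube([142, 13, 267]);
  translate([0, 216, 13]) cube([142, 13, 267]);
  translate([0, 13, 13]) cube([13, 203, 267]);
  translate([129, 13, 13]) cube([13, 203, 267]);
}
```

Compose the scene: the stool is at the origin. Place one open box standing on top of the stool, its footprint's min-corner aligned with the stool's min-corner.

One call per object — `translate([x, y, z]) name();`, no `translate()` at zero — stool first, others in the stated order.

stool();
translate([0, 0, 397]) open_box();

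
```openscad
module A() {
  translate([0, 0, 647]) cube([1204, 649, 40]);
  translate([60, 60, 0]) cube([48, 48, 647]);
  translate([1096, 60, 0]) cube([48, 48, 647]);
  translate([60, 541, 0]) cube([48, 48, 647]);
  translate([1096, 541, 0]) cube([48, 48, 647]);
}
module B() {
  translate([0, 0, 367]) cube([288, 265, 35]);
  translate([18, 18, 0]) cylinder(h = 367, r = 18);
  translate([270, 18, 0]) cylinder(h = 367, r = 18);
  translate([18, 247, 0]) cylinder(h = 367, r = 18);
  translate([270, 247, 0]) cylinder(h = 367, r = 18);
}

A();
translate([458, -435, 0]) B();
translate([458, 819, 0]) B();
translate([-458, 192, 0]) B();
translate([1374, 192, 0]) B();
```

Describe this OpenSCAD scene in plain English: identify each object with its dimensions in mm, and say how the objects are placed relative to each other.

A is a table with a 1204×649 mm rectangular top, 40 mm thick, top surface at z = 687 mm, supported by four 48×48 mm square legs, each inset 60 mm from the nearest pair of top edges, running from the floor.

B is a four-legged stool. The seat is 288×265 mm, 35 mm thick, top at z = 402 mm. It stands on four round legs, each 36 mm in diameter, from z = 0 to the seat underside, each leg's axis is inset half a diameter from the nearest pair of seat edges (so the leg's bounding box is flush with the corner).

Four stools sit around the table at the −y, +y, −x, +x sides.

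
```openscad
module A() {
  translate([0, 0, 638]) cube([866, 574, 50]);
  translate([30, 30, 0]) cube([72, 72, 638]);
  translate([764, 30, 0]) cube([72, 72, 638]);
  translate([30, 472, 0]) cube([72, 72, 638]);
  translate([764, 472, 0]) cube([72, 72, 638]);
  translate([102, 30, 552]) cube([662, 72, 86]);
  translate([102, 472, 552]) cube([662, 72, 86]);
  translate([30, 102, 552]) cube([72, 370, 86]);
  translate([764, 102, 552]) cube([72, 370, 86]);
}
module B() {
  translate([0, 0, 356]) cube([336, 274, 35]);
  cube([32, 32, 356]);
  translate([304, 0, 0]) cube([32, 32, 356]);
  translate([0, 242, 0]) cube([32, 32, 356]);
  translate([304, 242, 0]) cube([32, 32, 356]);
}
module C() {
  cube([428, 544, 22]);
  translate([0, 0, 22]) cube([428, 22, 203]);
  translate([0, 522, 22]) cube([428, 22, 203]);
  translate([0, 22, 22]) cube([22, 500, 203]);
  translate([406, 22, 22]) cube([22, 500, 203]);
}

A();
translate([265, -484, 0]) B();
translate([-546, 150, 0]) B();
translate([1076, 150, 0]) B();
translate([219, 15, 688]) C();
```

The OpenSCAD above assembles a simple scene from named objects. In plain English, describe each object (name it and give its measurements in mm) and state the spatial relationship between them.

A is a table with a 866×574 mm rectangular top, 50 mm thick, top surface at z = 688 mm, supported by four 72×72 mm square legs, each inset 30 mm from the nearest pair of top edges, running from the floor. Four apron rails, 72 mm thick and 86 mm tall, run between adjacent legs with their top edges flush with the underside of the top and their outer faces flush with the legs' outer faces.

B is a four-legged stool. The seat is 336×274 mm, 35 mm thick, top at z = 391 mm. It stands on four square legs, each 32×32 mm in cross-section, from z = 0 to the seat underside, each flush with a corner of the seat.

C is an open storage box with external size 428×544×225 mm and wall thickness 22 mm (the base is also 22 mm thick). The base covers the whole footprint; the four walls stand on the base, with the y-facing walls full-width and the x-facing walls fitting between their inner faces.

Three stools sit around the table at the −y, −x, +x sides. The open box is on top of the table, centred.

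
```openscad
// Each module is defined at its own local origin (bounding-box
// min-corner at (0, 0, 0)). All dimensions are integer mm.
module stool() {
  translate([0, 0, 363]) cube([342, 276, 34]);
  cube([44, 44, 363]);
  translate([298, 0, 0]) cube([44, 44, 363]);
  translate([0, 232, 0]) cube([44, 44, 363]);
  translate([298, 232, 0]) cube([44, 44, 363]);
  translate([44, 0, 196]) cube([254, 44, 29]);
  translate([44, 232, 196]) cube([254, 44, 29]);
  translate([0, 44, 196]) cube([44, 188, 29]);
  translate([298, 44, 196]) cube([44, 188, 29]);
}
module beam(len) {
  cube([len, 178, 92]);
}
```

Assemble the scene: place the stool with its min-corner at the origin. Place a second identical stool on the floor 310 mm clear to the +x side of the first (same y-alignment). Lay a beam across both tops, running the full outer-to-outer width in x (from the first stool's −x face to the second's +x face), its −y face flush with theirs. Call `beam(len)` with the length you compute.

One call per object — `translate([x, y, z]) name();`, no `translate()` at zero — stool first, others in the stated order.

stool();
translate([652, 0, 0]) stool();
translate([0, 0, 397]) beam(994);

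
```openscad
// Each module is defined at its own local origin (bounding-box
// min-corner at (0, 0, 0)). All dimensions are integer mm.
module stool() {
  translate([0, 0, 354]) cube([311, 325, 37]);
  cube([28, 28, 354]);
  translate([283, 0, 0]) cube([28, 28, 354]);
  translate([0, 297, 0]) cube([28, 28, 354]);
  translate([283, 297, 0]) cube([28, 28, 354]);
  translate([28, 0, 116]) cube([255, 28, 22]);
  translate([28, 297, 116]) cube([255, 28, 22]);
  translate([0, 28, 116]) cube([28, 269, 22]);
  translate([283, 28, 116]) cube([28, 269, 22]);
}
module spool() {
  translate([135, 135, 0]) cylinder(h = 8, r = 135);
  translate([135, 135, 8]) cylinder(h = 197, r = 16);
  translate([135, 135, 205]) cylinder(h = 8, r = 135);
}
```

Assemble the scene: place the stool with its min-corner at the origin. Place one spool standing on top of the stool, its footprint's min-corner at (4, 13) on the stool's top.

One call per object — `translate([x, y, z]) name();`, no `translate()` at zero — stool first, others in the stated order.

stool();
translate([4, 13, 391]) spool();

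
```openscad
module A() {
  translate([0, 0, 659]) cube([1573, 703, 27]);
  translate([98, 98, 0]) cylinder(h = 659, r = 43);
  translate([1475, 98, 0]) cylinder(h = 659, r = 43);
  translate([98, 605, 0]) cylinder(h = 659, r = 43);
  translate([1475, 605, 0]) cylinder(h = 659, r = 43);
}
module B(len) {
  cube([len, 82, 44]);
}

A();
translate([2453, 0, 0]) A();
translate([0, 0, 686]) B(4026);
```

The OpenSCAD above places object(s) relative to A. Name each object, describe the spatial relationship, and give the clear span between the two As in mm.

Second table starts at x = 2453; first ends at x = 1573; clear span = 2453 − 1573 = 880 mm.

A is a table. B is a beam. A beam spans the tops of two tables. The clear span between the two tables is 880 mm.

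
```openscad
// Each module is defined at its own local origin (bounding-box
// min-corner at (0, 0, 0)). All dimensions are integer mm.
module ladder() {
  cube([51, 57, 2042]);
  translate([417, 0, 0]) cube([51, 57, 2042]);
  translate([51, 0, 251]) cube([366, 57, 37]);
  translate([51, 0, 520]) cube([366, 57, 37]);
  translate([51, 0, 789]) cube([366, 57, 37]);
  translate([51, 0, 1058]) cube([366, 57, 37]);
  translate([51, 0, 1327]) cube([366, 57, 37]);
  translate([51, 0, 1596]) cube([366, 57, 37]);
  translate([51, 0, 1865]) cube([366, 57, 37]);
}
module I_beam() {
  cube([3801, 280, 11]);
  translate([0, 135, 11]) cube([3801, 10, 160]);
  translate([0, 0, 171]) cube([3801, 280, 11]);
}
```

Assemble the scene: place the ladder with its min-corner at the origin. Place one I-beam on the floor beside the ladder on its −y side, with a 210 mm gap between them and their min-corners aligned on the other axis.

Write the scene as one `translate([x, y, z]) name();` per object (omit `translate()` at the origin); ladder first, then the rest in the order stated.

ladder();
translate([0, -490, 0]) I_beam();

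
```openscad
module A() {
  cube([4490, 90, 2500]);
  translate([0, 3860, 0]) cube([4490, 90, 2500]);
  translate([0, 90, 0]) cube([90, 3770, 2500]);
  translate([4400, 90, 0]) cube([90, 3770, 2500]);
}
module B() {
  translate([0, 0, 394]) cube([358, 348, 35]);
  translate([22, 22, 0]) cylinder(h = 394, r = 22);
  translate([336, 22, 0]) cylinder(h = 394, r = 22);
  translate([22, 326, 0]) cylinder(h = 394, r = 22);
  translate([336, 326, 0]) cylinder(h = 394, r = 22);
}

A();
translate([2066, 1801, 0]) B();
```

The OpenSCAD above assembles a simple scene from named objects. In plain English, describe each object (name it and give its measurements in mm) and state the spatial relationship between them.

A is a box-shaped house frame (walls only): outside footprint 4490×3950 mm, wall height 2500 mm, wall thickness 90 mm. The two y-facing walls run the full x-width; the two x-facing walls fit between the inner faces of the y-facing walls.

B is a simple wooden stool: a rectangular seat 358 mm (x) by 348 mm (y), 35 mm thick, top face at z = 429 mm, on four round legs, each 44 mm in diameter. The legs rest on z = 0, each leg's axis is inset half a diameter from the nearest pair of seat edges (so the leg's bounding box is flush with the corner).

The stool sits inside the house frame, centred.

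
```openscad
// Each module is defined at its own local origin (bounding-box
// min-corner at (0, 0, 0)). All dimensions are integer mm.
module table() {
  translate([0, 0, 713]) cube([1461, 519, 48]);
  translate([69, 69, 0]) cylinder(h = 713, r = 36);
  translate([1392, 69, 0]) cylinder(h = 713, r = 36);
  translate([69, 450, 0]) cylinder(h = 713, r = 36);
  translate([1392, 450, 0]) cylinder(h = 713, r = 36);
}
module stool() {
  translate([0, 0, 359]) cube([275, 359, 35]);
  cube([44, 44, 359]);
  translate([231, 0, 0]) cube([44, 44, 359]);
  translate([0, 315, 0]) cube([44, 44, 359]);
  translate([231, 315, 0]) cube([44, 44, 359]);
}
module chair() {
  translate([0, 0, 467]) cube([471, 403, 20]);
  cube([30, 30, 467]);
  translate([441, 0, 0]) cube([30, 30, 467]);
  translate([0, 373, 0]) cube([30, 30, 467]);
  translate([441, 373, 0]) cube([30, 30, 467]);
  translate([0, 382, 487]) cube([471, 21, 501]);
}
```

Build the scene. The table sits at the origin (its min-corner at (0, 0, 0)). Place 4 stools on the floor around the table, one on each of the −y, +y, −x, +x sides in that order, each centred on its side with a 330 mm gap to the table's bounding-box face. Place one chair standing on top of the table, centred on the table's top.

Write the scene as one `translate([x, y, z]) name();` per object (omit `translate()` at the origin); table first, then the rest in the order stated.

table();
translate([593, -689, 0]) stool();
translate([593, 849, 0]) stool();
translate([-605, 80, 0]) stool();
translate([1791, 80, 0]) stool();
translate([495, 58, 761]) chair();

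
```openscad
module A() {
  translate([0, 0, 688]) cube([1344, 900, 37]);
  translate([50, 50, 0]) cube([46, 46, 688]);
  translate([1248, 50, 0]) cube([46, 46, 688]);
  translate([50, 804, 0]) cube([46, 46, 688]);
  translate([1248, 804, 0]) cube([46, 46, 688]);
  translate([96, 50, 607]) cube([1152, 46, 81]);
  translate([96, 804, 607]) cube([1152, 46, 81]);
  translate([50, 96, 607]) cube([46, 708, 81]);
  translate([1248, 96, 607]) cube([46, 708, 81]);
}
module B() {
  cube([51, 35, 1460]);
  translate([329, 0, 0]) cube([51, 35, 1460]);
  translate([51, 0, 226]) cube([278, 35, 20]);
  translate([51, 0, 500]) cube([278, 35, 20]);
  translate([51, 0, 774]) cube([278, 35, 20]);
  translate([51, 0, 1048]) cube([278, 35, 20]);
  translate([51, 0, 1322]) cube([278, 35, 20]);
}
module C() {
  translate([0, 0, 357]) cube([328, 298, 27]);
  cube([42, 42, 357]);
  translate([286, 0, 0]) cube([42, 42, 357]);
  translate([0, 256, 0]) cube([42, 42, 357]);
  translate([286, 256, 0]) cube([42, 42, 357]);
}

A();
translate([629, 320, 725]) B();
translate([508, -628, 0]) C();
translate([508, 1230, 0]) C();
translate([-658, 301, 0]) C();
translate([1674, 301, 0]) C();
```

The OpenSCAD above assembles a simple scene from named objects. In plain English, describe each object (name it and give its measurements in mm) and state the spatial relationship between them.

A is a table: top 1344 mm (x) × 900 mm (y), 37 mm thick, upper face at z = 725 mm, on four 46×46 mm square legs, each inset 50 mm from the nearest pair of top edges, running from z = 0 to the bottom of the top. Four apron rails, 46 mm thick and 81 mm tall, run between adjacent legs with their top edges flush with the underside of the top and their outer faces flush with the legs' outer faces.

B is a wooden ladder with two side rails of 51×35 mm section and 1460 mm height, set 380 mm apart overall. Between them run 5 rectangular rungs (35 mm deep, 20 mm thick), front faces flush with the rails' −y face. The bottom of the first rung is 226 mm above the floor and each subsequent rung is 274 mm higher than the one below.

C is a four-legged stool. The seat is a 328×298×27 mm slab whose top surface is at z = 384 mm; four square legs, each 42×42 mm in cross-section, run from the floor (z = 0) to the underside of the seat, each flush with a corner of the seat.

The ladder is on top of the table. Four stools sit around the table at the −y, +y, −x, +x sides.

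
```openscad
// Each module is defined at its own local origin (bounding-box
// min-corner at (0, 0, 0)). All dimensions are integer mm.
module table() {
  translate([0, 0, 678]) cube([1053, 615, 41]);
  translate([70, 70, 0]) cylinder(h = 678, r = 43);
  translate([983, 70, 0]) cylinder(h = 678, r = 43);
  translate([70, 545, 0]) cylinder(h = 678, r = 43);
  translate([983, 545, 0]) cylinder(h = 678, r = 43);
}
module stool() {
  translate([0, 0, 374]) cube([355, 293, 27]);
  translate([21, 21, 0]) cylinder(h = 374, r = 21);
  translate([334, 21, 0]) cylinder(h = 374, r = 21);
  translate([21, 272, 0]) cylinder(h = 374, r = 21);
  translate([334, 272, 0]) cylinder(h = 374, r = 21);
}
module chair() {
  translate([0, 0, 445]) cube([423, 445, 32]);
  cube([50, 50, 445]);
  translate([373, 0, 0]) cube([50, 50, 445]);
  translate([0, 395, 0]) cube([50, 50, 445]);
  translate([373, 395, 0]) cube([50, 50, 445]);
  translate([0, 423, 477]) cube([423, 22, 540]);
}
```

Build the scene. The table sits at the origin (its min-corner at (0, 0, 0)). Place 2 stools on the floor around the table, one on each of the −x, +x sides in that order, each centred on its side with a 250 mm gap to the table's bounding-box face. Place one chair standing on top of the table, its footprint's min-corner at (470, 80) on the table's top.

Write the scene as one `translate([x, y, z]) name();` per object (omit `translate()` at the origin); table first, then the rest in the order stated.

table();
translate([-605, 161, 0]) stool();
translate([1303, 161, 0]) stool();
translate([470, 80, 719]) chair();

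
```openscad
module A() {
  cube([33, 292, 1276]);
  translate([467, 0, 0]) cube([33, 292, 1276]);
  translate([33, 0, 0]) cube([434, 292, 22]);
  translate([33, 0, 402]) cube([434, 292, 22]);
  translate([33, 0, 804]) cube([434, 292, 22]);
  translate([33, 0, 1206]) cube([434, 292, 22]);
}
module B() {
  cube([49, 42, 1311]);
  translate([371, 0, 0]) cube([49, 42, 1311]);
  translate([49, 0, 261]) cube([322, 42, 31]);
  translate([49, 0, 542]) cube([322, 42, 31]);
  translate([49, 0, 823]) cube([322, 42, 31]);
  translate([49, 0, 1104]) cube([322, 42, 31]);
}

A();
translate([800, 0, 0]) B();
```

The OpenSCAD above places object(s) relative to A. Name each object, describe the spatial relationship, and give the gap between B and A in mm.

A is a bookshelf. B is a ladder. The ladder is on the floor beside the bookshelf on its +x side. The gap between the ladder and the bookshelf is 300 mm.

The ladder's nearest face is 300 mm from the bookshelf's +x face.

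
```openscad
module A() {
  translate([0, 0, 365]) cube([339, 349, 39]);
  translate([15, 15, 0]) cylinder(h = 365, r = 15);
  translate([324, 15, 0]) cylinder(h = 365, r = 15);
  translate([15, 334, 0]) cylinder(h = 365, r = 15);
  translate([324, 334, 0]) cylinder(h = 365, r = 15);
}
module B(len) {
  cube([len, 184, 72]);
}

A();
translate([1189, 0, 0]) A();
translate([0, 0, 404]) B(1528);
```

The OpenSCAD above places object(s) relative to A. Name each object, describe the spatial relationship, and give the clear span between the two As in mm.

A is a stool. B is a beam. A beam spans the tops of two stools. The clear span between the two stools is 850 mm.

Second stool starts at x = 1189; first ends at x = 339; clear span = 1189 − 339 = 850 mm.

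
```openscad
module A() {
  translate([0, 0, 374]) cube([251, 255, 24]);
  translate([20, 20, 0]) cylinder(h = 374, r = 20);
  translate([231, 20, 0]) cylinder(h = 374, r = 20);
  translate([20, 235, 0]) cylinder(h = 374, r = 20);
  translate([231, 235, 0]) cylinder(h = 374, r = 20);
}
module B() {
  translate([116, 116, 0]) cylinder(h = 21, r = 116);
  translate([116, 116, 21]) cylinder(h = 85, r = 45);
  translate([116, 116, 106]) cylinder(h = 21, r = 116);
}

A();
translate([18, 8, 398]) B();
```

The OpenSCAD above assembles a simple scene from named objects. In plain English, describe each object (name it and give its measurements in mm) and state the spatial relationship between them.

A is a simple wooden stool: a rectangular seat 251 mm (x) by 255 mm (y), 24 mm thick, top face at z = 398 mm, on four round legs, each 40 mm in diameter. The legs rest on z = 0, each leg's axis is inset half a diameter from the nearest pair of seat edges (so the leg's bounding box is flush with the corner).

B is a spool: two coaxial disc flanges of radius 116 mm and thickness 21 mm, joined by a core cylinder of radius 45 mm and height 85 mm. The lower flange rests on z = 0 and the three cylinders share a vertical axis.

The spool is on top of the stool.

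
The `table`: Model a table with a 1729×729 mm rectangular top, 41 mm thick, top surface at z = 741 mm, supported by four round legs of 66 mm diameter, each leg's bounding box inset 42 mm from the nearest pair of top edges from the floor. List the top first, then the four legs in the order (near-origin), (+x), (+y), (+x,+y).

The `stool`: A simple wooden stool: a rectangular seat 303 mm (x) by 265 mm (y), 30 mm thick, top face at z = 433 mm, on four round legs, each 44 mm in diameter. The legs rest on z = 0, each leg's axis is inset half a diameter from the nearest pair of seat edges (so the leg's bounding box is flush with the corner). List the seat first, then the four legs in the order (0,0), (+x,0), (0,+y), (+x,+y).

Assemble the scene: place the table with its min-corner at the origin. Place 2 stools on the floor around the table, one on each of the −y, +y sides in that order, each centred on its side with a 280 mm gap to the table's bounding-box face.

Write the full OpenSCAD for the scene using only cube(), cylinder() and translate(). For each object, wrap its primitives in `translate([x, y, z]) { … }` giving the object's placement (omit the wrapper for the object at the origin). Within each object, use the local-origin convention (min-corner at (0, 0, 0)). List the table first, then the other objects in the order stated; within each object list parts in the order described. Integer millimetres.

translate([0, 0, 700]) cube([1729, 729, 41]);
translate([75, 75, 0]) cylinder(h = 700, r = 33);
translate([1654, 75, 0]) cylinder(h = 700, r = 33);
translate([75, 654, 0]) cylinder(h = 700, r = 33);
translate([1654, 654, 0]) cylinder(h = 700, r = 33);
translate([713, -545, 0]) {
  translate([0, 0, 403]) cube([303, 265, 30]);
  translate([22, 22, 0]) cylinder(h = 403, r = 22);
  translate([281, 22, 0]) cylinder(h = 403, r = 22);
  translate([22, 243, 0]) cylinder(h = 403, r = 22);
  translate([281, 243, 0]) cylinder(h = 403, r = 22);
}
translate([713, 1009, 0]) {
  translate([0, 0, 403]) cube([303, 265, 30]);
  translate([22, 22, 0]) cylinder(h = 403, r = 22);
  translate([281, 22, 0]) cylinder(h = 403, r = 22);
  translate([22, 243, 0]) cylinder(h = 403, r = 22);
  translate([281, 243, 0]) cylinder(h = 403, r = 22);
}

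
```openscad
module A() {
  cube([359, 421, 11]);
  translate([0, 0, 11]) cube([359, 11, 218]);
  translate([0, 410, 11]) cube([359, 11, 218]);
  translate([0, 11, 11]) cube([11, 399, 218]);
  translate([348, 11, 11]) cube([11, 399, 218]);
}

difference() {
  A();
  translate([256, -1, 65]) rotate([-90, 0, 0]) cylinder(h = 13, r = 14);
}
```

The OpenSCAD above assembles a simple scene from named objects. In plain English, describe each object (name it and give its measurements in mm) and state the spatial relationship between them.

A is an open-topped rectangular box: outside dimensions 359×421×229 mm, with a uniform wall and base thickness of 11 mm. The base is a full 359×421 slab on the floor; four walls sit on top of the base. The front and back walls (the −y and +y sides) span the full width; the two side walls fit between them.

The open box has a circular hole of radius 14 mm through its front wall, centred at (x = 256, z = 65).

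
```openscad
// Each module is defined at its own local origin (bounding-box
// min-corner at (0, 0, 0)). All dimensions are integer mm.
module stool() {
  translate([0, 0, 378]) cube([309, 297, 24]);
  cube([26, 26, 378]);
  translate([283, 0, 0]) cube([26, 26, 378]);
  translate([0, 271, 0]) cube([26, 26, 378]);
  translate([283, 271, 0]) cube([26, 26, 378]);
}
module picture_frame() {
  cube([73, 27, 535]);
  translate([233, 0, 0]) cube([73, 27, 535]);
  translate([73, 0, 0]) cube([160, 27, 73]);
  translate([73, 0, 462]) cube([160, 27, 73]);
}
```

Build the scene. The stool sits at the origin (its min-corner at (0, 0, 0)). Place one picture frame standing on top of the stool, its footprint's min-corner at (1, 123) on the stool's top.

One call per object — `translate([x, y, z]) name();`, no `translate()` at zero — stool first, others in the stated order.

stool();
translate([1, 123, 402]) picture_frame();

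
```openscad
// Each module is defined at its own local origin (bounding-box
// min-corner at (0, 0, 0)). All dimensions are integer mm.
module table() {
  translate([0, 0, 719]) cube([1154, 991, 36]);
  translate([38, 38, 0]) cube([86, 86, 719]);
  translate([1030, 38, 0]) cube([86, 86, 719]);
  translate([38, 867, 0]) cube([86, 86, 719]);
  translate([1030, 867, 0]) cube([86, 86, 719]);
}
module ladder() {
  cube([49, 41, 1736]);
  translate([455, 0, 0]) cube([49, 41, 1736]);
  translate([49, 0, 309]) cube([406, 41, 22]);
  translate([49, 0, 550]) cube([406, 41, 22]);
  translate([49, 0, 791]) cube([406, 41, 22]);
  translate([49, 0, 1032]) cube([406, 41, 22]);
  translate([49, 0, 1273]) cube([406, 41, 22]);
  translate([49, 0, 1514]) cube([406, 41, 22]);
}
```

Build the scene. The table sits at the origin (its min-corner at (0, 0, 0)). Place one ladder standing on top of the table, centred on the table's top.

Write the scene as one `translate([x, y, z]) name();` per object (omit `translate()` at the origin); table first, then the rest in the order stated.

table();
translate([325, 475, 755]) ladder();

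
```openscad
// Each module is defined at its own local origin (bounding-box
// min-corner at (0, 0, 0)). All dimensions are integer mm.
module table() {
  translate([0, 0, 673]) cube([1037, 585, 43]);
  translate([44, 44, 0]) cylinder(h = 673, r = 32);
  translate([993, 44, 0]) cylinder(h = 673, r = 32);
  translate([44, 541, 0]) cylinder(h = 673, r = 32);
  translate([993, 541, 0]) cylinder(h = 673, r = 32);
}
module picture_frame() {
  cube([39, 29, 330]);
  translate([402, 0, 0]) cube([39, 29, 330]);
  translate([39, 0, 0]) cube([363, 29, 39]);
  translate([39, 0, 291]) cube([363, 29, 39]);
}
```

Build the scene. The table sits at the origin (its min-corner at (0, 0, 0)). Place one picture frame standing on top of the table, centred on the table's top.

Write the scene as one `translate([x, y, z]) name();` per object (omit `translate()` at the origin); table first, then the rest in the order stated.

table();
translate([298, 278, 716]) picture_frame();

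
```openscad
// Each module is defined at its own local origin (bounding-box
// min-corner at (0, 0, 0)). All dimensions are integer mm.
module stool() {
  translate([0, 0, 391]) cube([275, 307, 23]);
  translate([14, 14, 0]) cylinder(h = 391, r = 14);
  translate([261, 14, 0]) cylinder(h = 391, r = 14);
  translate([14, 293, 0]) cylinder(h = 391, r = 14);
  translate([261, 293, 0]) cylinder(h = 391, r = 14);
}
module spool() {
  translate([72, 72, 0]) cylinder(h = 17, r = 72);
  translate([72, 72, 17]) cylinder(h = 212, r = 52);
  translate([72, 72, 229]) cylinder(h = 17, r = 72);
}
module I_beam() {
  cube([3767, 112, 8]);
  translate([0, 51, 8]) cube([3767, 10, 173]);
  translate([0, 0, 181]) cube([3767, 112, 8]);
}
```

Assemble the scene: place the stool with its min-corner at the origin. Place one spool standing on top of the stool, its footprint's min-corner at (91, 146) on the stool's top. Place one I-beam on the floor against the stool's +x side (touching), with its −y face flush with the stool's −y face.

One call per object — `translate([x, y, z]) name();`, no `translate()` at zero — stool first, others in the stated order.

stool();
translate([91, 146, 414]) spool();
translate([275, 0, 0]) I_beam();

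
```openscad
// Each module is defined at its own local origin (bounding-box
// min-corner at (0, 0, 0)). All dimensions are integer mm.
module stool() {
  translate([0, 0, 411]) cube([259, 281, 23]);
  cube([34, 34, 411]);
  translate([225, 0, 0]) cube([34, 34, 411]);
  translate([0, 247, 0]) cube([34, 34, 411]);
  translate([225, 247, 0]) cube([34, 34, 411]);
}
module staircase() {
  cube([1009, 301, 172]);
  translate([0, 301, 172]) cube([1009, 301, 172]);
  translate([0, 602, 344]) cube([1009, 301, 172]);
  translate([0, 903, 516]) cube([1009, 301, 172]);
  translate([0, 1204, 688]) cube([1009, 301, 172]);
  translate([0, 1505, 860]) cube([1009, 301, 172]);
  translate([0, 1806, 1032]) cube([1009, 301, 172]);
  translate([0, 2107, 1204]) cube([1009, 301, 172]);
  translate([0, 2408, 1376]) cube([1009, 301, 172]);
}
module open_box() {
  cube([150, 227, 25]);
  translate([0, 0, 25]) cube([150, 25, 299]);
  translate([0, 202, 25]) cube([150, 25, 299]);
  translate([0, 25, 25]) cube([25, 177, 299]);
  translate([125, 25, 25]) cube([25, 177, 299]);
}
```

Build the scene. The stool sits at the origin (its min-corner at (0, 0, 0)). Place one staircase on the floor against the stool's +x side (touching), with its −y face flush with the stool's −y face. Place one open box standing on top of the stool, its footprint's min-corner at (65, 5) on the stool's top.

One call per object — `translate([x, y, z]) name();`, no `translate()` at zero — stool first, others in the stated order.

stool();
translate([259, 0, 0]) staircase();
translate([65, 5, 434]) open_box();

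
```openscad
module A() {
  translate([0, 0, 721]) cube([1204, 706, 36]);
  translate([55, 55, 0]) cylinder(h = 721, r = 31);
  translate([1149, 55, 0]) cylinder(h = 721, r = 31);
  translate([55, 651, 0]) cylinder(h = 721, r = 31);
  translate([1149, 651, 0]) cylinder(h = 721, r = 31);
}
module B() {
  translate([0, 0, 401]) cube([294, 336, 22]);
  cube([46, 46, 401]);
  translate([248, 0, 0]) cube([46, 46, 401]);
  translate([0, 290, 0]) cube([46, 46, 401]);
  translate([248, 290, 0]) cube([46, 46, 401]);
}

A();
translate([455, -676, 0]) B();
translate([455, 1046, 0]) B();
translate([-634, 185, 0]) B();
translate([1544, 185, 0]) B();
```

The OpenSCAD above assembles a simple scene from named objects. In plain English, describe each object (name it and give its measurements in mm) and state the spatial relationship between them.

A is a rectangular dining table. The top is 1204×706×36 mm with its upper surface at z = 757 mm. It stands on four round legs of 62 mm diameter, each leg's bounding box inset 24 mm from the nearest pair of top edges, running from the floor to the underside of the top.

B is a four-legged stool. The seat is 294×336 mm, 22 mm thick, top at z = 423 mm. It stands on four square legs, each 46×46 mm in cross-section, from z = 0 to the seat underside, each flush with a corner of the seat.

Four stools sit around the table at the −y, +y, −x, +x sides.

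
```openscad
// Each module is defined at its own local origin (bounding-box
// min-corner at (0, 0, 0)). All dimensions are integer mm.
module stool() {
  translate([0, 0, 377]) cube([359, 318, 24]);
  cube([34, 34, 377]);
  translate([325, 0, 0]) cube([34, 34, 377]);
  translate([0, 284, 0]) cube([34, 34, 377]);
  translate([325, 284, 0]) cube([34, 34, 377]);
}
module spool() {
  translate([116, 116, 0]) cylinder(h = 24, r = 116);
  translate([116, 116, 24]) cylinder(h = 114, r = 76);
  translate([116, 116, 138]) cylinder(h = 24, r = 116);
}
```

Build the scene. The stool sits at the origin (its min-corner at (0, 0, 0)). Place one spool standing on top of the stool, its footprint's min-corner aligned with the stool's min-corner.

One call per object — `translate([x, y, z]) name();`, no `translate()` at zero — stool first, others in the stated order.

stool();
translate([0, 0, 401]) spool();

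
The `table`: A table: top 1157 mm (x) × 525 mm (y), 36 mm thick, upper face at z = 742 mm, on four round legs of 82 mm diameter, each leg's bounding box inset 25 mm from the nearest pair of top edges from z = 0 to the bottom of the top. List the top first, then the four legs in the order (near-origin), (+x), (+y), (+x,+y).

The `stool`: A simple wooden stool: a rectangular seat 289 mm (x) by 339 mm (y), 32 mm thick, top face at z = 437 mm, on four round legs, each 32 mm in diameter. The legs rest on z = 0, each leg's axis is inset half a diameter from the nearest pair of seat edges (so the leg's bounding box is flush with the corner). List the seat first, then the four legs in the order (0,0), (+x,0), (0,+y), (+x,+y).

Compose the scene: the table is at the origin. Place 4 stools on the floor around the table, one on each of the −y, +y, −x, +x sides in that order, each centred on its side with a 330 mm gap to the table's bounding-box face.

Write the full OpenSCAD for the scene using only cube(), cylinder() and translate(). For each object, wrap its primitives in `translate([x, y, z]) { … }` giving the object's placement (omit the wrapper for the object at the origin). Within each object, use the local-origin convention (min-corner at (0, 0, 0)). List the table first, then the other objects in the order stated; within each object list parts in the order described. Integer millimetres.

translate([0, 0, 706]) cube([1157, 525, 36]);
translate([66, 66, 0]) cylinder(h = 706, r = 41);
translate([1091, 66, 0]) cylinder(h = 706, r = 41);
translate([66, 459, 0]) cylinder(h = 706, r = 41);
translate([1091, 459, 0]) cylinder(h = 706, r = 41);
translate([434, -669, 0]) {
  translate([0, 0, 405]) cube([289, 339, 32]);
  translate([16, 16, 0]) cylinder(h = 405, r = 16);
  translate([273, 16, 0]) cylinder(h = 405, r = 16);
  translate([16, 323, 0]) cylinder(h = 405, r = 16);
  translate([273, 323, 0]) cylinder(h = 405, r = 16);
}
translate([434, 855, 0]) {
  translate([0, 0, 405]) cube([289, 339, 32]);
  translate([16, 16, 0]) cylinder(h = 405, r = 16);
  translate([273, 16, 0]) cylinder(h = 405, r = 16);
  translate([16, 323, 0]) cylinder(h = 405, r = 16);
  translate([273, 323, 0]) cylinder(h = 405, r = 16);
}
translate([-619, 93, 0]) {
  translate([0, 0, 405]) cube([289, 339, 32]);
  translate([16, 16, 0]) cylinder(h = 405, r = 16);
  translate([273, 16, 0]) cylinder(h = 405, r = 16);
  translate([16, 323, 0]) cylinder(h = 405, r = 16);
  translate([273, 323, 0]) cylinder(h = 405, r = 16);
}
translate([1487, 93, 0]) {
  translate([0, 0, 405]) cube([289, 339, 32]);
  translate([16, 16, 0]) cylinder(h = 405, r = 16);
  translate([273, 16, 0]) cylinder(h = 405, r = 16);
  translate([16, 323, 0]) cylinder(h = 405, r = 16);
  translate([273, 323, 0]) cylinder(h = 405, r = 16);
}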